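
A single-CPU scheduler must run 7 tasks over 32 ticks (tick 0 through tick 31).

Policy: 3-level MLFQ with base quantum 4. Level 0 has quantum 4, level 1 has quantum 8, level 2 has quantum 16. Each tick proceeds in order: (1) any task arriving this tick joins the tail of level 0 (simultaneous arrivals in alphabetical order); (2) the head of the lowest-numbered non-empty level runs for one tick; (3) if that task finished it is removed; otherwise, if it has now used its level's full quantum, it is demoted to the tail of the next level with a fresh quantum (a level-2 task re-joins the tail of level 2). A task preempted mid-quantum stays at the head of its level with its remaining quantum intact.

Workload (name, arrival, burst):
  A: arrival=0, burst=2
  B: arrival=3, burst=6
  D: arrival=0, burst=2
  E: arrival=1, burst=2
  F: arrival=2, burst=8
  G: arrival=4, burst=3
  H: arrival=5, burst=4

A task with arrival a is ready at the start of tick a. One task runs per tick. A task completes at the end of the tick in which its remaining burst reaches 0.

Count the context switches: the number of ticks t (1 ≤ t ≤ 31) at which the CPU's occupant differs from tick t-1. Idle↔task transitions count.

context switches = 9

t=0: L0/L1/L2 = AD/-/- → run A
t=1: L0/L1/L2 = ADE/-/- → run A
t=2: L0/L1/L2 = DEF/-/- → run D
t=3: L0/L1/L2 = DEFB/-/- → run D
t=4: L0/L1/L2 = EFBG/-/- → run E
t=5: L0/L1/L2 = EFBGH/-/- → run E
t=6: L0/L1/L2 = FBGH/-/- → run F
t=7: L0/L1/L2 = FBGH/-/- → run F
t=8: L0/L1/L2 = FBGH/-/- → run F
t=9: L0/L1/L2 = FBGH/-/- → run F
t=10: L0/L1/L2 = BGH/F/- → run B
t=11: L0/L1/L2 = BGH/F/- → run B
t=12: L0/L1/L2 = BGH/F/- → run B
t=13: L0/L1/L2 = BGH/F/- → run B
t=14: L0/L1/L2 = GH/FB/- → run G
t=15: L0/L1/L2 = GH/FB/- → run G
t=16: L0/L1/L2 = GH/FB/- → run G
t=17: L0/L1/L2 = H/FB/- → run H
t=18: L0/L1/L2 = H/FB/- → run H
t=19: L0/L1/L2 = H/FB/- → run H
t=20: L0/L1/L2 = H/FB/- → run H
t=21: L0/L1/L2 = -/FB/- → run F
t=22: L0/L1/L2 = -/FB/- → run F
t=23: L0/L1/L2 = -/FB/- → run F
t=24: L0/L1/L2 = -/FB/- → run F
t=25: L0/L1/L2 = -/B/- → run B
t=26: L0/L1/L2 = -/B/- → run B
t=27: (idle)
t=28: (idle)
t=29: (idle)
t=30: (idle)
t=31: (idle)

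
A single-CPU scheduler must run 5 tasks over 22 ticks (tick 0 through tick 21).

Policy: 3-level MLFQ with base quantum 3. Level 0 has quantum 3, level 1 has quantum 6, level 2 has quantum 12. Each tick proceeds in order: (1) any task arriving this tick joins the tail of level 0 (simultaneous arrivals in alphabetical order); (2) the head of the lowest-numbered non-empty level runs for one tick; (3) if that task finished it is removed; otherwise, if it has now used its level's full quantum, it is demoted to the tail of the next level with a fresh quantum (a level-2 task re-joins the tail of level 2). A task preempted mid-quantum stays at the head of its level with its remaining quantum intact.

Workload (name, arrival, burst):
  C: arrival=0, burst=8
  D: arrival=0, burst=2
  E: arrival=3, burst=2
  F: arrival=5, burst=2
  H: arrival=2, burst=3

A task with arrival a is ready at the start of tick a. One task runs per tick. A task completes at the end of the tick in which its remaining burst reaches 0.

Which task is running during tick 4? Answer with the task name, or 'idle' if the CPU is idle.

t=0: L0/L1/L2 = CD/-/- → run C
t=1: L0/L1/L2 = CD/-/- → run C
t=2: L0/L1/L2 = CDH/-/- → run C
t=3: L0/L1/L2 = DHE/C/- → run D
t=4: L0/L1/L2 = DHE/C/- → run D
t=5: L0/L1/L2 = HEF/C/- → run H
t=6: L0/L1/L2 = HEF/C/- → run H
t=7: L0/L1/L2 = HEF/C/- → run H
t=8: L0/L1/L2 = EF/C/- → run E
t=9: L0/L1/L2 = EF/C/- → run E
t=10: L0/L1/L2 = F/C/- → run F
t=11: L0/L1/L2 = F/C/- → run F
t=12: L0/L1/L2 = -/C/- → run C
t=13: L0/L1/L2 = -/C/- → run C
t=14: L0/L1/L2 = -/C/- → run C
t=15: L0/L1/L2 = -/C/- → run C
t=16: L0/L1/L2 = -/C/- → run C
t=17: (idle)
t=18: (idle)
t=19: (idle)
t=20: (idle)
t=21: (idle)

running at tick 4 = D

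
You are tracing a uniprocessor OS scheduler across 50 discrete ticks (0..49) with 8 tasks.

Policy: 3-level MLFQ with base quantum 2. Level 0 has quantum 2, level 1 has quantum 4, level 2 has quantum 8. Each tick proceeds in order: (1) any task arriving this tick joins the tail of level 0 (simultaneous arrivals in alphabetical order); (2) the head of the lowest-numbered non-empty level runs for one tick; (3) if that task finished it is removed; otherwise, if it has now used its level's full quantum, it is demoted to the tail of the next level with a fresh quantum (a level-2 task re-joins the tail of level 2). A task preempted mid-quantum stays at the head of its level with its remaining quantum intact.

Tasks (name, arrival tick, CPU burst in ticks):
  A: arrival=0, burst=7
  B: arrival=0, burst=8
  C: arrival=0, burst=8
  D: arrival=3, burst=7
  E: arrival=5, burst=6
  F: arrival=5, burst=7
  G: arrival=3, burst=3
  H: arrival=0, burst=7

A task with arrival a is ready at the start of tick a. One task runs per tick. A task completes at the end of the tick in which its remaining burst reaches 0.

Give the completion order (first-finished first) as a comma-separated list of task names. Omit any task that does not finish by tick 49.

t=0: L0/L1/L2 = ABCH/-/- → run A
t=1: L0/L1/L2 = ABCH/-/- → run A
t=2: L0/L1/L2 = BCH/A/- → run B
t=3: L0/L1/L2 = BCHDG/A/- → run B
t=4: L0/L1/L2 = CHDG/AB/- → run C
t=5: L0/L1/L2 = CHDGEF/AB/- → run C
t=6: L0/L1/L2 = HDGEF/ABC/- → run H
t=7: L0/L1/L2 = HDGEF/ABC/- → run H
t=8: L0/L1/L2 = DGEF/ABCH/- → run D
t=9: L0/L1/L2 = DGEF/ABCH/- → run D
t=10: L0/L1/L2 = GEF/ABCHD/- → run G
t=11: L0/L1/L2 = GEF/ABCHD/- → run G
t=12: L0/L1/L2 = EF/ABCHDG/- → run E
t=13: L0/L1/L2 = EF/ABCHDG/- → run E
t=14: L0/L1/L2 = F/ABCHDGE/- → run F
t=15: L0/L1/L2 = F/ABCHDGE/- → run F
t=16: L0/L1/L2 = -/ABCHDGEF/- → run A
t=17: L0/L1/L2 = -/ABCHDGEF/- → run A
t=18: L0/L1/L2 = -/ABCHDGEF/- → run A
t=19: L0/L1/L2 = -/ABCHDGEF/- → run A
t=20: L0/L1/L2 = -/BCHDGEF/A → run B
t=21: L0/L1/L2 = -/BCHDGEF/A → run B
t=22: L0/L1/L2 = -/BCHDGEF/A → run B
t=23: L0/L1/L2 = -/BCHDGEF/A → run B
t=24: L0/L1/L2 = -/CHDGEF/AB → run C
t=25: L0/L1/L2 = -/CHDGEF/AB → run C
t=26: L0/L1/L2 = -/CHDGEF/AB → run C
t=27: L0/L1/L2 = -/CHDGEF/AB → run C
t=28: L0/L1/L2 = -/HDGEF/ABC → run H
t=29: L0/L1/L2 = -/HDGEF/ABC → run H
t=30: L0/L1/L2 = -/HDGEF/ABC → run H
t=31: L0/L1/L2 = -/HDGEF/ABC → run H
t=32: L0/L1/L2 = -/DGEF/ABCH → run D
t=33: L0/L1/L2 = -/DGEF/ABCH → run D
t=34: L0/L1/L2 = -/DGEF/ABCH → run D
t=35: L0/L1/L2 = -/DGEF/ABCH → run D
t=36: L0/L1/L2 = -/GEF/ABCHD → run G
t=37: L0/L1/L2 = -/EF/ABCHD → run E
t=38: L0/L1/L2 = -/EF/ABCHD → run E
t=39: L0/L1/L2 = -/EF/ABCHD → run E
t=40: L0/L1/L2 = -/EF/ABCHD → run E
t=41: L0/L1/L2 = -/F/ABCHD → run F
t=42: L0/L1/L2 = -/F/ABCHD → run F
t=43: L0/L1/L2 = -/F/ABCHD → run F
t=44: L0/L1/L2 = -/F/ABCHD → run F
t=45: L0/L1/L2 = -/-/ABCHDF → run A
t=46: L0/L1/L2 = -/-/BCHDF → run B
t=47: L0/L1/L2 = -/-/BCHDF → run B
t=48: L0/L1/L2 = -/-/CHDF → run C
t=49: L0/L1/L2 = -/-/CHDF → run C

completion order = G, E, A, B, C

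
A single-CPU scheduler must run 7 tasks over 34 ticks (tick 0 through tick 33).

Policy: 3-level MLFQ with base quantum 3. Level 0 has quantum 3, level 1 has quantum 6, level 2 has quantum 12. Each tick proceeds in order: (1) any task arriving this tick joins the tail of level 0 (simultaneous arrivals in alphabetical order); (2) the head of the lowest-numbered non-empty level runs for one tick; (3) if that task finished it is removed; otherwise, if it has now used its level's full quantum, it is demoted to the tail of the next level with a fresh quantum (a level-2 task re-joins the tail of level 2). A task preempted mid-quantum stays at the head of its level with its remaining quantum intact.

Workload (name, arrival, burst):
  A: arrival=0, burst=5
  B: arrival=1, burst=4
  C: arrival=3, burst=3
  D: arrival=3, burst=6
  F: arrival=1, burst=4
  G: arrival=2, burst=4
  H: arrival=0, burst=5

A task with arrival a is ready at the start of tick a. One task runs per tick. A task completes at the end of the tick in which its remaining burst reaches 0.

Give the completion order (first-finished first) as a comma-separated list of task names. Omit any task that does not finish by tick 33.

completion order = C, A, H, B, F, G, D

t=0: L0/L1/L2 = AH/-/- → run A
t=1: L0/L1/L2 = AHBF/-/- → run A
t=2: L0/L1/L2 = AHBFG/-/- → run A
t=3: L0/L1/L2 = HBFGCD/A/- → run H
t=4: L0/L1/L2 = HBFGCD/A/- → run H
t=5: L0/L1/L2 = HBFGCD/A/- → run H
t=6: L0/L1/L2 = BFGCD/AH/- → run B
t=7: L0/L1/L2 = BFGCD/AH/- → run B
t=8: L0/L1/L2 = BFGCD/AH/- → run B
t=9: L0/L1/L2 = FGCD/AHB/- → run F
t=10: L0/L1/L2 = FGCD/AHB/- → run F
t=11: L0/L1/L2 = FGCD/AHB/- → run F
t=12: L0/L1/L2 = GCD/AHBF/- → run G
t=13: L0/L1/L2 = GCD/AHBF/- → run G
t=14: L0/L1/L2 = GCD/AHBF/- → run G
t=15: L0/L1/L2 = CD/AHBFG/- → run C
t=16: L0/L1/L2 = CD/AHBFG/- → run C
t=17: L0/L1/L2 = CD/AHBFG/- → run C
t=18: L0/L1/L2 = D/AHBFG/- → run D
t=19: L0/L1/L2 = D/AHBFG/- → run D
t=20: L0/L1/L2 = D/AHBFG/- → run D
t=21: L0/L1/L2 = -/AHBFGD/- → run A
t=22: L0/L1/L2 = -/AHBFGD/- → run A
t=23: L0/L1/L2 = -/HBFGD/- → run H
t=24: L0/L1/L2 = -/HBFGD/- → run H
t=25: L0/L1/L2 = -/BFGD/- → run B
t=26: L0/L1/L2 = -/FGD/- → run F
t=27: L0/L1/L2 = -/GD/- → run G
t=28: L0/L1/L2 = -/D/- → run D
t=29: L0/L1/L2 = -/D/- → run D
t=30: L0/L1/L2 = -/D/- → run D
t=31: (idle)
t=32: (idle)
t=33: (idle)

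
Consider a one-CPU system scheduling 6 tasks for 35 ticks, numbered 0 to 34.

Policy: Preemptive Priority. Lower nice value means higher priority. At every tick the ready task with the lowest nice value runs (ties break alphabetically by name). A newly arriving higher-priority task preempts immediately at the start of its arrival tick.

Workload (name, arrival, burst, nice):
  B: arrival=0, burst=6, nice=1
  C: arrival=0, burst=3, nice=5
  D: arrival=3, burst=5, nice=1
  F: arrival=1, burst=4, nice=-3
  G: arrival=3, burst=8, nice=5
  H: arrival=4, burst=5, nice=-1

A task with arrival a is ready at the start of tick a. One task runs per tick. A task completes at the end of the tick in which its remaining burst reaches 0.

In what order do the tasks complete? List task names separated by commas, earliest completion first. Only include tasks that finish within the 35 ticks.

completion order = F, H, B, D, C, G

t=0: ready={B,C} → run B
t=1: ready={B,C,F} → run F
t=2: ready={B,C,F} → run F
t=3: ready={B,C,D,F,G} → run F
t=4: ready={B,C,D,F,G,H} → run F
t=5: ready={B,C,D,G,H} → run H
t=6: ready={B,C,D,G,H} → run H
t=7: ready={B,C,D,G,H} → run H
t=8: ready={B,C,D,G,H} → run H
t=9: ready={B,C,D,G,H} → run H
t=10: ready={B,C,D,G} → run B
t=11: ready={B,C,D,G} → run B
t=12: ready={B,C,D,G} → run B
t=13: ready={B,C,D,G} → run B
t=14: ready={B,C,D,G} → run B
t=15: ready={C,D,G} → run D
t=16: ready={C,D,G} → run D
t=17: ready={C,D,G} → run D
t=18: ready={C,D,G} → run D
t=19: ready={C,D,G} → run D
t=20: ready={C,G} → run C
t=21: ready={C,G} → run C
t=22: ready={C,G} → run C
t=23: ready={G} → run G
t=24: ready={G} → run G
t=25: ready={G} → run G
t=26: ready={G} → run G
t=27: ready={G} → run G
t=28: ready={G} → run G
t=29: ready={G} → run G
t=30: ready={G} → run G
t=31: (idle)
t=32: (idle)
t=33: (idle)
t=34: (idle)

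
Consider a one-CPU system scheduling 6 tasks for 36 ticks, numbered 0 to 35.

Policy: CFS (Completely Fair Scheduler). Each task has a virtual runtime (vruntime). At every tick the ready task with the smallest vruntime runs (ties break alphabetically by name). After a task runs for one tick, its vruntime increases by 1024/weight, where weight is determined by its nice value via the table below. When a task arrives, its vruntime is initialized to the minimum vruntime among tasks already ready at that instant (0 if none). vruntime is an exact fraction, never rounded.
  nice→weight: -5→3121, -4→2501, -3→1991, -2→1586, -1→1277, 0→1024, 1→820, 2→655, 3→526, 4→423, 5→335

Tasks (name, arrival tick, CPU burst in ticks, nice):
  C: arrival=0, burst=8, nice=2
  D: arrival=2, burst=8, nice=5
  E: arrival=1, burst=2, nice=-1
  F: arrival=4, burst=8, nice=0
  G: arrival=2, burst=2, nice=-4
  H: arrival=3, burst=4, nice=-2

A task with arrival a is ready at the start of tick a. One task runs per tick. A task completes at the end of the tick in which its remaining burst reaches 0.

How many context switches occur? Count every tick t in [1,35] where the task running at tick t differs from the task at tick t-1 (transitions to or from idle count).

t=0: vr[C=0] → run C
t=1: vr[C=1024/655 E=1024/655] → run C
t=2: vr[C=2048/655 D=1024/655 E=1024/655 G=1024/655] → run D
t=3: vr[C=2048/655 D=202752/43885 E=1024/655 G=1024/655 H=1024/655] → run E
t=4: vr[C=2048/655 D=202752/43885 E=1978368/836435 F=1024/655 G=1024/655 H=1024/655] → run F
t=5: vr[C=2048/655 D=202752/43885 E=1978368/836435 F=1679/655 G=1024/655 H=1024/655] → run G
t=6: vr[C=2048/655 D=202752/43885 E=1978368/836435 F=1679/655 G=3231744/1638155 H=1024/655] → run H
t=7: vr[C=2048/655 D=202752/43885 E=1978368/836435 F=1679/655 G=3231744/1638155 H=1147392/519415] → run G
t=8: vr[C=2048/655 D=202752/43885 E=1978368/836435 F=1679/655 H=1147392/519415] → run H
t=9: vr[C=2048/655 D=202752/43885 E=1978368/836435 F=1679/655 H=1482752/519415] → run E
t=10: vr[C=2048/655 D=202752/43885 F=1679/655 H=1482752/519415] → run F
t=11: vr[C=2048/655 D=202752/43885 F=2334/655 H=1482752/519415] → run H
t=12: vr[C=2048/655 D=202752/43885 F=2334/655 H=1818112/519415] → run C
t=13: vr[C=3072/655 D=202752/43885 F=2334/655 H=1818112/519415] → run H
t=14: vr[C=3072/655 D=202752/43885 F=2334/655] → run F
t=15: vr[C=3072/655 D=202752/43885 F=2989/655] → run F
t=16: vr[C=3072/655 D=202752/43885 F=3644/655] → run D
t=17: vr[C=3072/655 D=336896/43885 F=3644/655] → run C
t=18: vr[C=4096/655 D=336896/43885 F=3644/655] → run F
t=19: vr[C=4096/655 D=336896/43885 F=4299/655] → run C
t=20: vr[C=1024/131 D=336896/43885 F=4299/655] → run F
t=21: vr[C=1024/131 D=336896/43885 F=4954/655] → run F
t=22: vr[C=1024/131 D=336896/43885 F=5609/655] → run D
t=23: vr[C=1024/131 D=94208/8777 F=5609/655] → run C
t=24: vr[C=6144/655 D=94208/8777 F=5609/655] → run F
t=25: vr[C=6144/655 D=94208/8777] → run C
t=26: vr[C=7168/655 D=94208/8777] → run D
t=27: vr[C=7168/655 D=605184/43885] → run C
t=28: vr[D=605184/43885] → run D
t=29: vr[D=739328/43885] → run D
t=30: vr[D=873472/43885] → run D
t=31: vr[D=1007616/43885] → run D
t=32: (idle)
t=33: (idle)
t=34: (idle)
t=35: (idle)

context switches = 26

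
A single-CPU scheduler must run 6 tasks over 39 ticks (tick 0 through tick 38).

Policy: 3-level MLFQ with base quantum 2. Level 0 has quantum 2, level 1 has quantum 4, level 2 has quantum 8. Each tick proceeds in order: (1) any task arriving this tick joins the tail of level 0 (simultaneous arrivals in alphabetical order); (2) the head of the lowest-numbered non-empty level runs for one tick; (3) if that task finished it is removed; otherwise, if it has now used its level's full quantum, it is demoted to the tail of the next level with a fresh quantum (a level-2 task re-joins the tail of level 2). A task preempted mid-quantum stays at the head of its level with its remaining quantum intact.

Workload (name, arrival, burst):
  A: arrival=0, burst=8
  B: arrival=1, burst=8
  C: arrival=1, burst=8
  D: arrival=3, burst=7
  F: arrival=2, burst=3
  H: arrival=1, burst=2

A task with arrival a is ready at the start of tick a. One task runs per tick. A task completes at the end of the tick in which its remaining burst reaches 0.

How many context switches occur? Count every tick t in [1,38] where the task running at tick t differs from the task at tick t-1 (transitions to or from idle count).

t=0: L0/L1/L2 = A/-/- → run A
t=1: L0/L1/L2 = ABCH/-/- → run A
t=2: L0/L1/L2 = BCHF/A/- → run B
t=3: L0/L1/L2 = BCHFD/A/- → run B
t=4: L0/L1/L2 = CHFD/AB/- → run C
t=5: L0/L1/L2 = CHFD/AB/- → run C
t=6: L0/L1/L2 = HFD/ABC/- → run H
t=7: L0/L1/L2 = HFD/ABC/- → run H
t=8: L0/L1/L2 = FD/ABC/- → run F
t=9: L0/L1/L2 = FD/ABC/- → run F
t=10: L0/L1/L2 = D/ABCF/- → run D
t=11: L0/L1/L2 = D/ABCF/- → run D
t=12: L0/L1/L2 = -/ABCFD/- → run A
t=13: L0/L1/L2 = -/ABCFD/- → run A
t=14: L0/L1/L2 = -/ABCFD/- → run A
t=15: L0/L1/L2 = -/ABCFD/- → run A
t=16: L0/L1/L2 = -/BCFD/A → run B
t=17: L0/L1/L2 = -/BCFD/A → run B
t=18: L0/L1/L2 = -/BCFD/A → run B
t=19: L0/L1/L2 = -/BCFD/A → run B
t=20: L0/L1/L2 = -/CFD/AB → run C
t=21: L0/L1/L2 = -/CFD/AB → run C
t=22: L0/L1/L2 = -/CFD/AB → run C
t=23: L0/L1/L2 = -/CFD/AB → run C
t=24: L0/L1/L2 = -/FD/ABC → run F
t=25: L0/L1/L2 = -/D/ABC → run D
t=26: L0/L1/L2 = -/D/ABC → run D
t=27: L0/L1/L2 = -/D/ABC → run D
t=28: L0/L1/L2 = -/D/ABC → run D
t=29: L0/L1/L2 = -/-/ABCD → run A
t=30: L0/L1/L2 = -/-/ABCD → run A
t=31: L0/L1/L2 = -/-/BCD → run B
t=32: L0/L1/L2 = -/-/BCD → run B
t=33: L0/L1/L2 = -/-/CD → run C
t=34: L0/L1/L2 = -/-/CD → run C
t=35: L0/L1/L2 = -/-/D → run D
t=36: (idle)
t=37: (idle)
t=38: (idle)

context switches = 15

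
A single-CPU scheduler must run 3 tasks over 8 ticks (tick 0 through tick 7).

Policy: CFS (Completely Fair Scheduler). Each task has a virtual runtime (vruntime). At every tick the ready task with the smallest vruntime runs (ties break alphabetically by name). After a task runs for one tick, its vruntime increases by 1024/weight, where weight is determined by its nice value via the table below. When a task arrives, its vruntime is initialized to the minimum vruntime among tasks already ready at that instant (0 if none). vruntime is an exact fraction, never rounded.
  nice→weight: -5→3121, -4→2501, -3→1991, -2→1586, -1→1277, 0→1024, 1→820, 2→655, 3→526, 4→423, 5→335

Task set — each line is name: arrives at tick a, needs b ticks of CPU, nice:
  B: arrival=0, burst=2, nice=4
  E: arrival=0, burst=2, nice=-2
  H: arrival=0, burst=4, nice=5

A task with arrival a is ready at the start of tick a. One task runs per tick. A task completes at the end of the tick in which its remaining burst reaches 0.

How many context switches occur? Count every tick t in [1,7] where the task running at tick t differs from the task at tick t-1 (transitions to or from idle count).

t=0: vr[B=0 E=0 H=0] → run B
t=1: vr[B=1024/423 E=0 H=0] → run E
t=2: vr[B=1024/423 E=512/793 H=0] → run H
t=3: vr[B=1024/423 E=512/793 H=1024/335] → run E
t=4: vr[B=1024/423 H=1024/335] → run B
t=5: vr[H=1024/335] → run H
t=6: vr[H=2048/335] → run H
t=7: vr[H=3072/335] → run H

context switches = 5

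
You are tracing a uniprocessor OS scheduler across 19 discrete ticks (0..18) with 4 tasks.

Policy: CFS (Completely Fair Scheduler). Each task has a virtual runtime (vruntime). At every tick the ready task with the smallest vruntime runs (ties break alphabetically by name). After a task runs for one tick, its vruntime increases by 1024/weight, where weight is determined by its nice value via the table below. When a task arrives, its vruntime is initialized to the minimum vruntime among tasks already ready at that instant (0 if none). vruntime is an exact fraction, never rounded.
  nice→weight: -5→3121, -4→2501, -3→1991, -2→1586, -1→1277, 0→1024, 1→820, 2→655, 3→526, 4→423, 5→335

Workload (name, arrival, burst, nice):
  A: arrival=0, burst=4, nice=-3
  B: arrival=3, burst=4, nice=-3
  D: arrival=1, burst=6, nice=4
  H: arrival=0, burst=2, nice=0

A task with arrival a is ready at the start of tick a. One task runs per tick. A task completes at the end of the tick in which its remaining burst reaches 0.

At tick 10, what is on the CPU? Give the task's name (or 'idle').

t=0: vr[A=0 H=0] → run A
t=1: vr[A=1024/1991 D=0 H=0] → run D
t=2: vr[A=1024/1991 D=1024/423 H=0] → run H
t=3: vr[A=1024/1991 B=1024/1991 D=1024/423 H=1] → run A
t=4: vr[A=2048/1991 B=1024/1991 D=1024/423 H=1] → run B
t=5: vr[A=2048/1991 B=2048/1991 D=1024/423 H=1] → run H
t=6: vr[A=2048/1991 B=2048/1991 D=1024/423] → run A
t=7: vr[A=3072/1991 B=2048/1991 D=1024/423] → run B
t=8: vr[A=3072/1991 B=3072/1991 D=1024/423] → run A
t=9: vr[B=3072/1991 D=1024/423] → run B
t=10: vr[B=4096/1991 D=1024/423] → run B
t=11: vr[D=1024/423] → run D
t=12: vr[D=2048/423] → run D
t=13: vr[D=1024/141] → run D
t=14: vr[D=4096/423] → run D
t=15: vr[D=5120/423] → run D
t=16: (idle)
t=17: (idle)
t=18: (idle)

running at tick 10 = B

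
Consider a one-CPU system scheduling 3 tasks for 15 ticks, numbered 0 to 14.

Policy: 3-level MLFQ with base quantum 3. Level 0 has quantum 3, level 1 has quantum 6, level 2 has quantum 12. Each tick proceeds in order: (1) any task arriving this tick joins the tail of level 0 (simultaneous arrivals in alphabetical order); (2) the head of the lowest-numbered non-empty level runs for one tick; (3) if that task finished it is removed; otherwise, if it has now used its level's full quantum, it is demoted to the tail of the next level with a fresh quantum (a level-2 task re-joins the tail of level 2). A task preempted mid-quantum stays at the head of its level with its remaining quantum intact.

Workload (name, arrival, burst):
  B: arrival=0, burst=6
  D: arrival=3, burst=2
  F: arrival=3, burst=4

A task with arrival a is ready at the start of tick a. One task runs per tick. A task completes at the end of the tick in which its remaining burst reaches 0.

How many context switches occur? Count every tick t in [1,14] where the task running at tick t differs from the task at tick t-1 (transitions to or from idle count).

t=0: L0/L1/L2 = B/-/- → run B
t=1: L0/L1/L2 = B/-/- → run B
t=2: L0/L1/L2 = B/-/- → run B
t=3: L0/L1/L2 = DF/B/- → run D
t=4: L0/L1/L2 = DF/B/- → run D
t=5: L0/L1/L2 = F/B/- → run F
t=6: L0/L1/L2 = F/B/- → run F
t=7: L0/L1/L2 = F/B/- → run F
t=8: L0/L1/L2 = -/BF/- → run B
t=9: L0/L1/L2 = -/BF/- → run B
t=10: L0/L1/L2 = -/BF/- → run B
t=11: L0/L1/L2 = -/F/- → run F
t=12: (idle)
t=13: (idle)
t=14: (idle)

context switches = 5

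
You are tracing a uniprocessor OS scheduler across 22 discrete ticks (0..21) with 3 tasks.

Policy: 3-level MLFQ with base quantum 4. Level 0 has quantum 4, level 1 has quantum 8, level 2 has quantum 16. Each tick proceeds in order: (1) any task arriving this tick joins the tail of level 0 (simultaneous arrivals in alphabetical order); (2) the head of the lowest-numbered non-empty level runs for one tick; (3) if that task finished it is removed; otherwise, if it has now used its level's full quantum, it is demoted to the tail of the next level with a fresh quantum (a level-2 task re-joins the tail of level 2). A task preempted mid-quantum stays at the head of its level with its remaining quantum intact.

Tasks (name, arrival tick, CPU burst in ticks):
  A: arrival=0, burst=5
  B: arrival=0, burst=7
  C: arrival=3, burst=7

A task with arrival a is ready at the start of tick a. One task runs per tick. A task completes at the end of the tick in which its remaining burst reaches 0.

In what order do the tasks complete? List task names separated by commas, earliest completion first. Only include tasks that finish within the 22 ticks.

t=0: L0/L1/L2 = AB/-/- → run A
t=1: L0/L1/L2 = AB/-/- → run A
t=2: L0/L1/L2 = AB/-/- → run A
t=3: L0/L1/L2 = ABC/-/- → run A
t=4: L0/L1/L2 = BC/A/- → run B
t=5: L0/L1/L2 = BC/A/- → run B
t=6: L0/L1/L2 = BC/A/- → run B
t=7: L0/L1/L2 = BC/A/- → run B
t=8: L0/L1/L2 = C/AB/- → run C
t=9: L0/L1/L2 = C/AB/- → run C
t=10: L0/L1/L2 = C/AB/- → run C
t=11: L0/L1/L2 = C/AB/- → run C
t=12: L0/L1/L2 = -/ABC/- → run A
t=13: L0/L1/L2 = -/BC/- → run B
t=14: L0/L1/L2 = -/BC/- → run B
t=15: L0/L1/L2 = -/BC/- → run B
t=16: L0/L1/L2 = -/C/- → run C
t=17: L0/L1/L2 = -/C/- → run C
t=18: L0/L1/L2 = -/C/- → run C
t=19: (idle)
t=20: (idle)
t=21: (idle)

completion order = A, B, C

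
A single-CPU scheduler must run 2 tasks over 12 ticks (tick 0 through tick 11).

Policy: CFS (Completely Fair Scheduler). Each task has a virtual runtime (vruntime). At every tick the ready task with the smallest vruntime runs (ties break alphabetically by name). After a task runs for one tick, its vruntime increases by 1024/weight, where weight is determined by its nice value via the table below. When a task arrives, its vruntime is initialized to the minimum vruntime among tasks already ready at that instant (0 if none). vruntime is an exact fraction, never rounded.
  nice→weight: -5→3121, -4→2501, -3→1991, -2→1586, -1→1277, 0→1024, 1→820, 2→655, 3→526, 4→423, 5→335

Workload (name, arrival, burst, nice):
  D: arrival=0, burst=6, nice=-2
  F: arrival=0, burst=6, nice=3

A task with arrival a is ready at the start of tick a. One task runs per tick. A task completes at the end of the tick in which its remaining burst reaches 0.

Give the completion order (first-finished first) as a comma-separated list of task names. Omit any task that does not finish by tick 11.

completion order = D, F

t=0: vr[D=0 F=0] → run D
t=1: vr[D=512/793 F=0] → run F
t=2: vr[D=512/793 F=512/263] → run D
t=3: vr[D=1024/793 F=512/263] → run D
t=4: vr[D=1536/793 F=512/263] → run D
t=5: vr[D=2048/793 F=512/263] → run F
t=6: vr[D=2048/793 F=1024/263] → run D
t=7: vr[D=2560/793 F=1024/263] → run D
t=8: vr[F=1024/263] → run F
t=9: vr[F=1536/263] → run F
t=10: vr[F=2048/263] → run F
t=11: vr[F=2560/263] → run F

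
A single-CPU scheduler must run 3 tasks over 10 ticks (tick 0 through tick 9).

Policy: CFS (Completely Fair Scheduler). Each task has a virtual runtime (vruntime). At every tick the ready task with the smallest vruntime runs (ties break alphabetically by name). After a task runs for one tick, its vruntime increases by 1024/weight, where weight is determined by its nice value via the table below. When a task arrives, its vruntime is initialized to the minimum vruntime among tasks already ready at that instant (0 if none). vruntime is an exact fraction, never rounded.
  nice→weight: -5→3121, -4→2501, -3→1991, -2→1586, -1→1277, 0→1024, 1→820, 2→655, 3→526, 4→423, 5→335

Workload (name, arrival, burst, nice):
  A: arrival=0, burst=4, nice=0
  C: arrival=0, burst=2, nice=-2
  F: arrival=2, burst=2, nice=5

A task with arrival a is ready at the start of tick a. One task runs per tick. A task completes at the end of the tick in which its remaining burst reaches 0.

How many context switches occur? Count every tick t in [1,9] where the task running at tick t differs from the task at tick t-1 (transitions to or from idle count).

context switches = 5

t=0: vr[A=0 C=0] → run A
t=1: vr[A=1 C=0] → run C
t=2: vr[A=1 C=512/793 F=512/793] → run C
t=3: vr[A=1 F=512/793] → run F
t=4: vr[A=1 F=983552/265655] → run A
t=5: vr[A=2 F=983552/265655] → run A
t=6: vr[A=3 F=983552/265655] → run A
t=7: vr[F=983552/265655] → run F
t=8: (idle)
t=9: (idle)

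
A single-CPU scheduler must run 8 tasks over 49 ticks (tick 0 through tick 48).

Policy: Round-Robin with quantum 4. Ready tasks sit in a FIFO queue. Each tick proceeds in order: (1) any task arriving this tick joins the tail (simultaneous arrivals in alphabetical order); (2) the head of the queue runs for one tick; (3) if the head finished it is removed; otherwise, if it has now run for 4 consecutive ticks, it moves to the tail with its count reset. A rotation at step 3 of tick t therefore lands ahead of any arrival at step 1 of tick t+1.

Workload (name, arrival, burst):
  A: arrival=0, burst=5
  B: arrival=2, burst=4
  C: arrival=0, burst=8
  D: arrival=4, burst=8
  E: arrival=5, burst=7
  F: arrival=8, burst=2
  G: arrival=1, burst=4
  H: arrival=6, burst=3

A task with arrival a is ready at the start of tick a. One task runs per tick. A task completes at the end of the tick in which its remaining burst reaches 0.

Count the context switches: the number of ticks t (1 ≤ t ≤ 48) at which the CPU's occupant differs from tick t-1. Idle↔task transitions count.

t=0: queue=[A,C] q_used=0 → run A
t=1: queue=[A,C,G] q_used=1 → run A
t=2: queue=[A,C,G,B] q_used=2 → run A
t=3: queue=[A,C,G,B] q_used=3 → run A
t=4: queue=[C,G,B,A,D] q_used=0 → run C
t=5: queue=[C,G,B,A,D,E] q_used=1 → run C
t=6: queue=[C,G,B,A,D,E,H] q_used=2 → run C
t=7: queue=[C,G,B,A,D,E,H] q_used=3 → run C
t=8: queue=[G,B,A,D,E,H,C,F] q_used=0 → run G
t=9: queue=[G,B,A,D,E,H,C,F] q_used=1 → run G
t=10: queue=[G,B,A,D,E,H,C,F] q_used=2 → run G
t=11: queue=[G,B,A,D,E,H,C,F] q_used=3 → run G
t=12: queue=[B,A,D,E,H,C,F] q_used=0 → run B
t=13: queue=[B,A,D,E,H,C,F] q_used=1 → run B
t=14: queue=[B,A,D,E,H,C,F] q_used=2 → run B
t=15: queue=[B,A,D,E,H,C,F] q_used=3 → run B
t=16: queue=[A,D,E,H,C,F] q_used=0 → run A
t=17: queue=[D,E,H,C,F] q_used=0 → run D
t=18: queue=[D,E,H,C,F] q_used=1 → run D
t=19: queue=[D,E,H,C,F] q_used=2 → run D
t=20: queue=[D,E,H,C,F] q_used=3 → run D
t=21: queue=[E,H,C,F,D] q_used=0 → run E
t=22: queue=[E,H,C,F,D] q_used=1 → run E
t=23: queue=[E,H,C,F,D] q_used=2 → run E
t=24: queue=[E,H,C,F,D] q_used=3 → run E
t=25: queue=[H,C,F,D,E] q_used=0 → run H
t=26: queue=[H,C,F,D,E] q_used=1 → run H
t=27: queue=[H,C,F,D,E] q_used=2 → run H
t=28: queue=[C,F,D,E] q_used=0 → run C
t=29: queue=[C,F,D,E] q_used=1 → run C
t=30: queue=[C,F,D,E] q_used=2 → run C
t=31: queue=[C,F,D,E] q_used=3 → run C
t=32: queue=[F,D,E] q_used=0 → run F
t=33: queue=[F,D,E] q_used=1 → run F
t=34: queue=[D,E] q_used=0 → run D
t=35: queue=[D,E] q_used=1 → run D
t=36: queue=[D,E] q_used=2 → run D
t=37: queue=[D,E] q_used=3 → run D
t=38: queue=[E] q_used=0 → run E
t=39: queue=[E] q_used=1 → run E
t=40: queue=[E] q_used=2 → run E
t=41: (idle)
t=42: (idle)
t=43: (idle)
t=44: (idle)
t=45: (idle)
t=46: (idle)
t=47: (idle)
t=48: (idle)

context switches = 12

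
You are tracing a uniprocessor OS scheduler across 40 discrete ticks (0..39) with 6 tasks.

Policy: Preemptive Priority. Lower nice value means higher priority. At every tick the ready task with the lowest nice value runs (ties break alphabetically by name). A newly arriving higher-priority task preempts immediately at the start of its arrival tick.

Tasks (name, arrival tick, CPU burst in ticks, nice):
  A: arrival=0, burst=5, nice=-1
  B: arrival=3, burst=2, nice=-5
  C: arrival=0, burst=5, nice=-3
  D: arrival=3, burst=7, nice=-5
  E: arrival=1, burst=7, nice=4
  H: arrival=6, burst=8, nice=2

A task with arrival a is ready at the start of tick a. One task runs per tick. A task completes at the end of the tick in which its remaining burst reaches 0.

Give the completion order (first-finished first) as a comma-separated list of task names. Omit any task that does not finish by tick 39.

t=0: ready={A,C} → run C
t=1: ready={A,C,E} → run C
t=2: ready={A,C,E} → run C
t=3: ready={A,B,C,D,E} → run B
t=4: ready={A,B,C,D,E} → run B
t=5: ready={A,C,D,E} → run D
t=6: ready={A,C,D,E,H} → run D
t=7: ready={A,C,D,E,H} → run D
t=8: ready={A,C,D,E,H} → run D
t=9: ready={A,C,D,E,H} → run D
t=10: ready={A,C,D,E,H} → run D
t=11: ready={A,C,D,E,H} → run D
t=12: ready={A,C,E,H} → run C
t=13: ready={A,C,E,H} → run C
t=14: ready={A,E,H} → run A
t=15: ready={A,E,H} → run A
t=16: ready={A,E,H} → run A
t=17: ready={A,E,H} → run A
t=18: ready={A,E,H} → run A
t=19: ready={E,H} → run H
t=20: ready={E,H} → run H
t=21: ready={E,H} → run H
t=22: ready={E,H} → run H
t=23: ready={E,H} → run H
t=24: ready={E,H} → run H
t=25: ready={E,H} → run H
t=26: ready={E,H} → run H
t=27: ready={E} → run E
t=28: ready={E} → run E
t=29: ready={E} → run E
t=30: ready={E} → run E
t=31: ready={E} → run E
t=32: ready={E} → run E
t=33: ready={E} → run E
t=34: (idle)
t=35: (idle)
t=36: (idle)
t=37: (idle)
t=38: (idle)
t=39: (idle)

completion order = B, D, C, A, H, E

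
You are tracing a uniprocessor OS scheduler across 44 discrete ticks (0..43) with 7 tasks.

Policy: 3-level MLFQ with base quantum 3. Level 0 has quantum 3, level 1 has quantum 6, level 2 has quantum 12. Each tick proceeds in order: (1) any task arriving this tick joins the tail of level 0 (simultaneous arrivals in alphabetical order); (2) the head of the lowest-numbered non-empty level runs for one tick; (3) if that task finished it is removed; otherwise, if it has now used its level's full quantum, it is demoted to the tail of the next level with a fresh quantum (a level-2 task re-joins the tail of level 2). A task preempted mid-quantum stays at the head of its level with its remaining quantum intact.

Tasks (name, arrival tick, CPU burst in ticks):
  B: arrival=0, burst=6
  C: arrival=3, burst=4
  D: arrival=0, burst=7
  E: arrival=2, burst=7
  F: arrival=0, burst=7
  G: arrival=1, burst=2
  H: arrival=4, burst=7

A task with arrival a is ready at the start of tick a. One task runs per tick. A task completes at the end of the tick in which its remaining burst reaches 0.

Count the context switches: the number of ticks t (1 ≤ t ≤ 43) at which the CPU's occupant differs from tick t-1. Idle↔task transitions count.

context switches = 13

t=0: L0/L1/L2 = BDF/-/- → run B
t=1: L0/L1/L2 = BDFG/-/- → run B
t=2: L0/L1/L2 = BDFGE/-/- → run B
t=3: L0/L1/L2 = DFGEC/B/- → run D
t=4: L0/L1/L2 = DFGECH/B/- → run D
t=5: L0/L1/L2 = DFGECH/B/- → run D
t=6: L0/L1/L2 = FGECH/BD/- → run F
t=7: L0/L1/L2 = FGECH/BD/- → run F
t=8: L0/L1/L2 = FGECH/BD/- → run F
t=9: L0/L1/L2 = GECH/BDF/- → run G
t=10: L0/L1/L2 = GECH/BDF/- → run G
t=11: L0/L1/L2 = ECH/BDF/- → run E
t=12: L0/L1/L2 = ECH/BDF/- → run E
t=13: L0/L1/L2 = ECH/BDF/- → run E
t=14: L0/L1/L2 = CH/BDFE/- → run C
t=15: L0/L1/L2 = CH/BDFE/- → run C
t=16: L0/L1/L2 = CH/BDFE/- → run C
t=17: L0/L1/L2 = H/BDFEC/- → run H
t=18: L0/L1/L2 = H/BDFEC/- → run H
t=19: L0/L1/L2 = H/BDFEC/- → run H
t=20: L0/L1/L2 = -/BDFECH/- → run B
t=21: L0/L1/L2 = -/BDFECH/- → run B
t=22: L0/L1/L2 = -/BDFECH/- → run B
t=23: L0/L1/L2 = -/DFECH/- → run D
t=24: L0/L1/L2 = -/DFECH/- → run D
t=25: L0/L1/L2 = -/DFECH/- → run D
t=26: L0/L1/L2 = -/DFECH/- → run D
t=27: L0/L1/L2 = -/FECH/- → run F
t=28: L0/L1/L2 = -/FECH/- → run F
t=29: L0/L1/L2 = -/FECH/- → run F
t=30: L0/L1/L2 = -/FECH/- → run F
t=31: L0/L1/L2 = -/ECH/- → run E
t=32: L0/L1/L2 = -/ECH/- → run E
t=33: L0/L1/L2 = -/ECH/- → run E
t=34: L0/L1/L2 = -/ECH/- → run E
t=35: L0/L1/L2 = -/CH/- → run C
t=36: L0/L1/L2 = -/H/- → run H
t=37: L0/L1/L2 = -/H/- → run H
t=38: L0/L1/L2 = -/H/- → run H
t=39: L0/L1/L2 = -/H/- → run H
t=40: (idle)
t=41: (idle)
t=42: (idle)
t=43: (idle)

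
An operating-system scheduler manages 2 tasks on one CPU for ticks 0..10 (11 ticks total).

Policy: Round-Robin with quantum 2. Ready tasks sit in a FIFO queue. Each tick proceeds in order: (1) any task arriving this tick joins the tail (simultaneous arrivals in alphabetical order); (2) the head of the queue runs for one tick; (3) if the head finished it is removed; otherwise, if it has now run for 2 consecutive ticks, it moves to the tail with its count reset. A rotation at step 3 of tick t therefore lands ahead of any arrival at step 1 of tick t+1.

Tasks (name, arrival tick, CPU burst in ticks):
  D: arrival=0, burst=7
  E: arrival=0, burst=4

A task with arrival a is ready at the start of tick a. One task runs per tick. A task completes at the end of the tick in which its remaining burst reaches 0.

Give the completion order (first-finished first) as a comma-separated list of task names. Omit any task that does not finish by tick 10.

completion order = E, D

t=0: queue=[D,E] q_used=0 → run D
t=1: queue=[D,E] q_used=1 → run D
t=2: queue=[E,D] q_used=0 → run E
t=3: queue=[E,D] q_used=1 → run E
t=4: queue=[D,E] q_used=0 → run D
t=5: queue=[D,E] q_used=1 → run D
t=6: queue=[E,D] q_used=0 → run E
t=7: queue=[E,D] q_used=1 → run E
t=8: queue=[D] q_used=0 → run D
t=9: queue=[D] q_used=1 → run D
t=10: queue=[D] q_used=0 → run D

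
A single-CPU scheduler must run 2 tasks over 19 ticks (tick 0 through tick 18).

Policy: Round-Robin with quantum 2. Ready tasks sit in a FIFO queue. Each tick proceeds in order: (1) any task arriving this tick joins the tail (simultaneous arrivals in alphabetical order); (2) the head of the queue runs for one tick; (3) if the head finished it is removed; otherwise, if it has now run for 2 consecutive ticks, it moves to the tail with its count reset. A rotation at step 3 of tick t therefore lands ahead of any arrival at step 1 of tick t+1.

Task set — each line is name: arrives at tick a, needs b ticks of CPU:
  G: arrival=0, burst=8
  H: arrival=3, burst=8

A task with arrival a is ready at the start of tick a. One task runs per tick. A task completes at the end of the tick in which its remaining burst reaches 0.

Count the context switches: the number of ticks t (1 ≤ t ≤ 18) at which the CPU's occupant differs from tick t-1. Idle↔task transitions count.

t=0: queue=[G] q_used=0 → run G
t=1: queue=[G] q_used=1 → run G
t=2: queue=[G] q_used=0 → run G
t=3: queue=[G,H] q_used=1 → run G
t=4: queue=[H,G] q_used=0 → run H
t=5: queue=[H,G] q_used=1 → run H
t=6: queue=[G,H] q_used=0 → run G
t=7: queue=[G,H] q_used=1 → run G
t=8: queue=[H,G] q_used=0 → run H
t=9: queue=[H,G] q_used=1 → run H
t=10: queue=[G,H] q_used=0 → run G
t=11: queue=[G,H] q_used=1 → run G
t=12: queue=[H] q_used=0 → run H
t=13: queue=[H] q_used=1 → run H
t=14: queue=[H] q_used=0 → run H
t=15: queue=[H] q_used=1 → run H
t=16: (idle)
t=17: (idle)
t=18: (idle)

context switches = 6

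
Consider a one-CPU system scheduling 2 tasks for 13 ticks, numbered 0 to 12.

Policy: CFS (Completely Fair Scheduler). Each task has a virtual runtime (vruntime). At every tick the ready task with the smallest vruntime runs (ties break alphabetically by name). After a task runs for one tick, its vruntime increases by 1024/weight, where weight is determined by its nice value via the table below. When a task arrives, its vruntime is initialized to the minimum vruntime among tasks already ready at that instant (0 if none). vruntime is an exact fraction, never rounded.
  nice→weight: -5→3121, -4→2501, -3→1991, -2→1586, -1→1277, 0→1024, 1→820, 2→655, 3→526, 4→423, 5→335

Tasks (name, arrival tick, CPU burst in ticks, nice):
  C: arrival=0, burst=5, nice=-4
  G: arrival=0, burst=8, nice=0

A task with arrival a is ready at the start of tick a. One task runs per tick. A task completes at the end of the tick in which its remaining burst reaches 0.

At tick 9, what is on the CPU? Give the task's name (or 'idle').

running at tick 9 = G

t=0: vr[C=0 G=0] → run C
t=1: vr[C=1024/2501 G=0] → run G
t=2: vr[C=1024/2501 G=1] → run C
t=3: vr[C=2048/2501 G=1] → run C
t=4: vr[C=3072/2501 G=1] → run G
t=5: vr[C=3072/2501 G=2] → run C
t=6: vr[C=4096/2501 G=2] → run C
t=7: vr[G=2] → run G
t=8: vr[G=3] → run G
t=9: vr[G=4] → run G
t=10: vr[G=5] → run G
t=11: vr[G=6] → run G
t=12: vr[G=7] → run G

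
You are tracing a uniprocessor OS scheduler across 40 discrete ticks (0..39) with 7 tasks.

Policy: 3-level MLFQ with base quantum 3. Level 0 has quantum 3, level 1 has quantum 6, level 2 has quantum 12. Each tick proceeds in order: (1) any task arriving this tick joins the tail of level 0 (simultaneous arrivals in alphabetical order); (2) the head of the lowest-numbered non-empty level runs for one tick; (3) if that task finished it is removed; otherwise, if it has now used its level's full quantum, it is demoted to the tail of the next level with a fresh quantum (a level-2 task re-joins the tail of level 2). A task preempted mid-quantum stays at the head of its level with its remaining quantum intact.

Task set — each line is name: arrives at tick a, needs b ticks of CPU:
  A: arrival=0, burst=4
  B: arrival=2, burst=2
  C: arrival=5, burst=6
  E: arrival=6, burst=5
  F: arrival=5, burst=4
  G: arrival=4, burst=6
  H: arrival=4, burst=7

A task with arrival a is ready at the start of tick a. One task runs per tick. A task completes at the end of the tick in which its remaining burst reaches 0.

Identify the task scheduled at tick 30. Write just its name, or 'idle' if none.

t=0: L0/L1/L2 = A/-/- → run A
t=1: L0/L1/L2 = A/-/- → run A
t=2: L0/L1/L2 = AB/-/- → run A
t=3: L0/L1/L2 = B/A/- → run B
t=4: L0/L1/L2 = BGH/A/- → run B
t=5: L0/L1/L2 = GHCF/A/- → run G
t=6: L0/L1/L2 = GHCFE/A/- → run G
t=7: L0/L1/L2 = GHCFE/A/- → run G
t=8: L0/L1/L2 = HCFE/AG/- → run H
t=9: L0/L1/L2 = HCFE/AG/- → run H
t=10: L0/L1/L2 = HCFE/AG/- → run H
t=11: L0/L1/L2 = CFE/AGH/- → run C
t=12: L0/L1/L2 = CFE/AGH/- → run C
t=13: L0/L1/L2 = CFE/AGH/- → run C
t=14: L0/L1/L2 = FE/AGHC/- → run F
t=15: L0/L1/L2 = FE/AGHC/- → run F
t=16: L0/L1/L2 = FE/AGHC/- → run F
t=17: L0/L1/L2 = E/AGHCF/- → run E
t=18: L0/L1/L2 = E/AGHCF/- → run E
t=19: L0/L1/L2 = E/AGHCF/- → run E
t=20: L0/L1/L2 = -/AGHCFE/- → run A
t=21: L0/L1/L2 = -/GHCFE/- → run G
t=22: L0/L1/L2 = -/GHCFE/- → run G
t=23: L0/L1/L2 = -/GHCFE/- → run G
t=24: L0/L1/L2 = -/HCFE/- → run H
t=25: L0/L1/L2 = -/HCFE/- → run H
t=26: L0/L1/L2 = -/HCFE/- → run H
t=27: L0/L1/L2 = -/HCFE/- → run H
t=28: L0/L1/L2 = -/CFE/- → run C
t=29: L0/L1/L2 = -/CFE/- → run C
t=30: L0/L1/L2 = -/CFE/- → run C
t=31: L0/L1/L2 = -/FE/- → run F
t=32: L0/L1/L2 = -/E/- → run E
t=33: L0/L1/L2 = -/E/- → run E
t=34: (idle)
t=35: (idle)
t=36: (idle)
t=37: (idle)
t=38: (idle)
t=39: (idle)

running at tick 30 = C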